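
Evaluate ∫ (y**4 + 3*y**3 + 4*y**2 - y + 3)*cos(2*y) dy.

y**4*sin(2*y)/2 + 3*y**3*sin(2*y)/2 + y**3*cos(2*y) + y**2*sin(2*y)/2 + 9*y**2*cos(2*y)/4 - 11*y*sin(2*y)/4 + y*cos(2*y)/2 + 5*sin(2*y)/4 - 11*cos(2*y)/8 + C

Use integration by parts with u = y**4 + 3*y**3 + 4*y**2 - y + 3, dv = cos(2*y) dy, so v = sin(2*y)/2.
Apply parts 4 times (tabular method): alternate signs, differentiate u down to 0, integrate dv up.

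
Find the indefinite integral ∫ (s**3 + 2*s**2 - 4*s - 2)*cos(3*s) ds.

Use integration by parts with u = s**3 + 2*s**2 - 4*s - 2, dv = cos(3*s) ds, so v = sin(3*s)/3.
Apply parts 3 times (tabular method): alternate signs, differentiate u down to 0, integrate dv up.

s**3*sin(3*s)/3 + 2*s**2*sin(3*s)/3 + s**2*cos(3*s)/3 - 14*s*sin(3*s)/9 + 4*s*cos(3*s)/9 - 22*sin(3*s)/27 - 14*cos(3*s)/27 + C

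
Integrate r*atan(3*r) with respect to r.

r**2*atan(3*r)/2 - r/6 + atan(3*r)/18 + C

Use integration by parts with u = arctan(3*r), dv = r dr.
Then du = 3/(9*r**2 + 1) dr.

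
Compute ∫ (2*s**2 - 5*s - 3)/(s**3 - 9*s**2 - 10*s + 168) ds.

60*log(s - 7)/11 - 39*log(s - 6)/10 + 49*log(s + 4)/110 + C

Factor the denominator: (s - 7)*(s - 6)*(s + 4).
Partial-fraction decomposition: 49/(110*(s + 4)) - 39/(10*(s - 6)) + 60/(11*(s - 7)).
Integrate each term: A/(s−a) contributes A·log|s−a|.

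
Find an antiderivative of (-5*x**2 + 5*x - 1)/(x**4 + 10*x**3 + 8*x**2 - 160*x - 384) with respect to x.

-61*log(x - 4)/640 - 663*log(x + 4)/128 + 211*log(x + 6)/40 - 101/(16*x + 64) + C

Factor the denominator: (x - 4)*(x + 4)**2*(x + 6).
Partial-fraction decomposition: 211/(40*(x + 6)) - 663/(128*(x + 4)) + 101/(16*(x + 4)**2) - 61/(640*(x - 4)).
Integrate each term; A/(x−a) gives A·log|x−a|; A/(x−a)² gives −A/(x−a).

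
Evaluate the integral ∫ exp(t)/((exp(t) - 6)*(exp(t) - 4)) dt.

Let u = e^t, du = e^t dt.
The integral becomes ∫ du/((u-4)(u-6)); decompose into partial fractions.

log(exp(t) - 6)/2 - log(exp(t) - 4)/2 + C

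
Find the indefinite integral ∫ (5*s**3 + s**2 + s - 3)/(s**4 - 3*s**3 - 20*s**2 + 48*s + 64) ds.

Factor the denominator: (s - 4)**2*(s + 1)*(s + 4).
Partial-fraction decomposition: 311/(192*(s + 4)) - 8/(75*(s + 1)) + 5579/(1600*(s - 4)) + 337/(40*(s - 4)**2).
Integrate each term; A/(s−a) gives A·log|s−a|; A/(s−a)² gives −A/(s−a).

5579*log(s - 4)/1600 - 8*log(s + 1)/75 + 311*log(s + 4)/192 - 337/(40*s - 160) + C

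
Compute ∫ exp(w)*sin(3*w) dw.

exp(w)*sin(3*w)/10 - 3*exp(w)*cos(3*w)/10 + C

Let I denote the integral. Integrate by parts with u = sin(3*w), dv = exp(w) dw, so v = exp(w): I = exp(w)*sin(3*w) − 3·∫ exp(w)*cos(3*w) dw.
Apply parts again with u = cos(3*w), dv = exp(w) dw: ∫ exp(w)*cos(3*w) dw = exp(w)*cos(3*w) + 3·I. Substituting back brings back I: I = exp(w)*sin(3*w) - 3*exp(w)*cos(3*w) − 9·I.
Solving for I: (1 + 9)·I equals the remaining terms, so I = (1/10)·(exp(w)*sin(3*w) - 3*exp(w)*cos(3*w)).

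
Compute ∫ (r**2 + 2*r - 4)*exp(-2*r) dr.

Use integration by parts with u = r**2 + 2*r - 4, dv = exp(-2*r) dr, so v = -exp(-2*r)/2.
Apply parts 2 times (tabular method): alternate signs, differentiate u down to 0, integrate dv up.

(-2*r**2 - 6*r + 5)*exp(-2*r)/4 + C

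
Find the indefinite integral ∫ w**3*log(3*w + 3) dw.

w**4*log(3*w + 3)/4 - w**4/16 + w**3/12 - w**2/8 + w/4 - log(w + 1)/4 + C

Use integration by parts with u = log(3*w + 3), dv = w**3 dw.
Then du = 3/(3*w + 3) dw and v = w**4/4.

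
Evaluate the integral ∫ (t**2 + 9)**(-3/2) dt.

t/(9*sqrt(t**2 + 9)) + C

Substitute t = 3·tan(θ), so dt = 3·sec(θ)^2 dθ and the radical becomes sqrt(t**2 + 9) = 3·sec(θ) by the Pythagorean identity.
Integrate the resulting trig expression in θ, then back-substitute tan(θ) = t/3, sec(θ) = sqrt(t**2 + 9)/3 (absorbing any constant into C).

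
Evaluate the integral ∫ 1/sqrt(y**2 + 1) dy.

Substitute y = tan(θ), so dy = sec(θ)^2 dθ and the radical becomes sqrt(y**2 + 1) = sec(θ) by the Pythagorean identity.
Integrate the resulting trig expression in θ, then back-substitute tan(θ) = y, sec(θ) = sqrt(y**2 + 1) (absorbing any constant into C).

log(y + sqrt(y**2 + 1)) + C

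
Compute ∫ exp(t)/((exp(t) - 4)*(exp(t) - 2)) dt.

log(exp(t) - 4)/2 - log(exp(t) - 2)/2 + C

Let u = e^t, du = e^t dt.
The integral becomes ∫ du/((u-2)(u-4)); decompose into partial fractions.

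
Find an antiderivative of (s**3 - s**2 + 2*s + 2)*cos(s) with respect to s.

Use integration by parts with u = s**3 - s**2 + 2*s + 2, dv = cos(s) ds, so v = sin(s).
Apply parts 3 times (tabular method): alternate signs, differentiate u down to 0, integrate dv up.

s**3*sin(s) - s**2*sin(s) + 3*s**2*cos(s) - 4*s*sin(s) - 2*s*cos(s) + 4*sin(s) - 4*cos(s) + C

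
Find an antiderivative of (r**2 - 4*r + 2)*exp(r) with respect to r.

Use integration by parts with u = r**2 - 4*r + 2, dv = exp(r) dr, so v = exp(r).
Apply parts 2 times (tabular method): alternate signs, differentiate u down to 0, integrate dv up.

(r**2 - 6*r + 8)*exp(r) + C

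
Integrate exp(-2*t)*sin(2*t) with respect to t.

-exp(-2*t)*sin(2*t)/4 - exp(-2*t)*cos(2*t)/4 + C

Let I denote the integral. Integrate by parts with u = sin(2*t), dv = exp(-2*t) dt, so v = -exp(-2*t)/2: I = -exp(-2*t)*sin(2*t)/2 + ∫ exp(-2*t)*cos(2*t) dt.
Apply parts again with u = cos(2*t), dv = exp(-2*t) dt: ∫ exp(-2*t)*cos(2*t) dt = -exp(-2*t)*cos(2*t)/2 − I. Substituting back brings back I: I = -exp(-2*t)*sin(2*t)/2 - exp(-2*t)*cos(2*t)/2 − I.
Solving for I: (1 + 1)·I equals the remaining terms, so I = (1/2)·(-exp(-2*t)*sin(2*t)/2 - exp(-2*t)*cos(2*t)/2).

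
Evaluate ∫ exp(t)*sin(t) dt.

exp(t)*sin(t)/2 - exp(t)*cos(t)/2 + C

Let I denote the integral. Integrate by parts with u = sin(t), dv = exp(t) dt, so v = exp(t): I = exp(t)*sin(t) − ∫ exp(t)*cos(t) dt.
Apply parts again with u = cos(t), dv = exp(t) dt: ∫ exp(t)*cos(t) dt = exp(t)*cos(t) + I. Substituting back brings back I: I = exp(t)*sin(t) - exp(t)*cos(t) − I.
Solving for I: (1 + 1)·I equals the remaining terms, so I = (1/2)·(exp(t)*sin(t) - exp(t)*cos(t)).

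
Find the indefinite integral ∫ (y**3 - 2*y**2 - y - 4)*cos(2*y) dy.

Use integration by parts with u = y**3 - 2*y**2 - y - 4, dv = cos(2*y) dy, so v = sin(2*y)/2.
Apply parts 3 times (tabular method): alternate signs, differentiate u down to 0, integrate dv up.

y**3*sin(2*y)/2 - y**2*sin(2*y) + 3*y**2*cos(2*y)/4 - 5*y*sin(2*y)/4 - y*cos(2*y) - 3*sin(2*y)/2 - 5*cos(2*y)/8 + C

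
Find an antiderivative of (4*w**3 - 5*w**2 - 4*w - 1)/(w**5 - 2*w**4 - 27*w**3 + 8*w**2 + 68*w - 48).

659*log(w - 6)/2000 + 5*log(w + 2)/16 - 321*log(w + 4)/500 - 2/(25*w - 25) + C

Factor the denominator: (w - 6)*(w - 1)**2*(w + 2)*(w + 4).
Partial-fraction decomposition: -321/(500*(w + 4)) + 5/(16*(w + 2)) + 2/(25*(w - 1)**2) + 659/(2000*(w - 6)).
Integrate each term; A/(w−a) gives A·log|w−a|; A/(w−a)² gives −A/(w−a).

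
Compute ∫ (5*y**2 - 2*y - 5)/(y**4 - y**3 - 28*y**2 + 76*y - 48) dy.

67*log(y - 4)/60 - 11*log(y - 2)/16 - 2*log(y - 1)/21 - 187*log(y + 6)/560 + C

Factor the denominator: (y - 4)*(y - 2)*(y - 1)*(y + 6).
Partial-fraction decomposition: -187/(560*(y + 6)) - 2/(21*(y - 1)) - 11/(16*(y - 2)) + 67/(60*(y - 4)).
Integrate each term: A/(y−a) contributes A·log|y−a|.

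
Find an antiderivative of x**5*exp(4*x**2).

Let u = x², du = 2x dx; rewrite as (1/2)∫ u^2·exp(4u) du.
Now integrate by parts 2 times.

(8*x**4 - 4*x**2 + 1)*exp(4*x**2)/64 + C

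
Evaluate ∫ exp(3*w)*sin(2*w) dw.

3*exp(3*w)*sin(2*w)/13 - 2*exp(3*w)*cos(2*w)/13 + C

Let I denote the integral. Integrate by parts with u = sin(2*w), dv = exp(3*w) dw, so v = exp(3*w)/3: I = exp(3*w)*sin(2*w)/3 − (2/3)·∫ exp(3*w)*cos(2*w) dw.
Apply parts again with u = cos(2*w), dv = exp(3*w) dw: ∫ exp(3*w)*cos(2*w) dw = exp(3*w)*cos(2*w)/3 + (2/3)·I. Substituting back brings back I: I = exp(3*w)*sin(2*w)/3 - 2*exp(3*w)*cos(2*w)/9 − (4/9)·I.
Solving for I: (1 + 4/9)·I equals the remaining terms, so I = (9/13)·(exp(3*w)*sin(2*w)/3 - 2*exp(3*w)*cos(2*w)/9).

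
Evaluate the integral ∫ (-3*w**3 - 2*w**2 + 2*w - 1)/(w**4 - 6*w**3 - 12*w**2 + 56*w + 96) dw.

-709*log(w - 6)/128 + 217*log(w - 4)/72 - 547*log(w + 2)/1152 - 11/(48*w + 96) + C

Factor the denominator: (w - 6)*(w - 4)*(w + 2)**2.
Partial-fraction decomposition: -547/(1152*(w + 2)) + 11/(48*(w + 2)**2) + 217/(72*(w - 4)) - 709/(128*(w - 6)).
Integrate each term; A/(w−a) gives A·log|w−a|; A/(w−a)² gives −A/(w−a).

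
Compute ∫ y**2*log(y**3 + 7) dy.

y**3*log(y**3 + 7)/3 - y**3/3 + 7*log(y**3 + 7)/3 + C

Let u = y**3 + 7, so du = (3*y**2) dy.
The integral becomes (1/3)·∫ log(u) du; integrate by parts with u′=log(u), dv′=du.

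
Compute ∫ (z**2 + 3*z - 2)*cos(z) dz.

Use integration by parts with u = z**2 + 3*z - 2, dv = cos(z) dz, so v = sin(z).
Apply parts 2 times (tabular method): alternate signs, differentiate u down to 0, integrate dv up.

z**2*sin(z) + 3*z*sin(z) + 2*z*cos(z) - 4*sin(z) + 3*cos(z) + C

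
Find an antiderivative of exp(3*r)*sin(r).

3*exp(3*r)*sin(r)/10 - exp(3*r)*cos(r)/10 + C

Let I denote the integral. Integrate by parts with u = sin(r), dv = exp(3*r) dr, so v = exp(3*r)/3: I = exp(3*r)*sin(r)/3 − (1/3)·∫ exp(3*r)*cos(r) dr.
Apply parts again with u = cos(r), dv = exp(3*r) dr: ∫ exp(3*r)*cos(r) dr = exp(3*r)*cos(r)/3 + (1/3)·I. Substituting back brings back I: I = exp(3*r)*sin(r)/3 - exp(3*r)*cos(r)/9 − (1/9)·I.
Solving for I: (1 + 1/9)·I equals the remaining terms, so I = (9/10)·(exp(3*r)*sin(r)/3 - exp(3*r)*cos(r)/9).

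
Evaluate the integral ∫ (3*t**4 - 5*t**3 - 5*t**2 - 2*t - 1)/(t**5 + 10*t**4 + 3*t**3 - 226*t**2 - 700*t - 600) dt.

Factor the denominator: (t - 5)*(t + 2)**2*(t + 5)*(t + 6).
Partial-fraction decomposition: 4799/(176*(t + 6)) - 1192/(45*(t + 5)) + 14219/(7056*(t + 2)) - 71/(84*(t + 2)**2) + 557/(2695*(t - 5)).
Integrate each term; A/(t−a) gives A·log|t−a|; A/(t−a)² gives −A/(t−a).

557*log(t - 5)/2695 + 14219*log(t + 2)/7056 - 1192*log(t + 5)/45 + 4799*log(t + 6)/176 + 71/(84*t + 168) + C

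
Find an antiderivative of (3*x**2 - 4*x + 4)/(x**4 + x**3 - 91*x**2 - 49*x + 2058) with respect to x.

Factor the denominator: (x - 7)*(x - 6)*(x + 7)**2.
Partial-fraction decomposition: -3539/(33124*(x + 7)) + 179/(182*(x + 7)**2) - 88/(169*(x - 6)) + 123/(196*(x - 7)).
Integrate each term; A/(x−a) gives A·log|x−a|; A/(x−a)² gives −A/(x−a).

123*log(x - 7)/196 - 88*log(x - 6)/169 - 3539*log(x + 7)/33124 - 179/(182*x + 1274) + C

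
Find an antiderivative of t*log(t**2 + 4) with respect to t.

t**2*log(t**2 + 4)/2 - t**2/2 + 2*log(t**2 + 4) + C

Let u = t**2 + 4, so du = (2*t) dt.
The integral becomes (1/2)·∫ log(u) du; integrate by parts with u′=log(u), dv′=du.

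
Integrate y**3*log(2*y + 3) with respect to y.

Use integration by parts with u = log(2*y + 3), dv = y**3 dy.
Then du = 2/(2*y + 3) dy and v = y**4/4.

y**4*log(2*y + 3)/4 - y**4/16 + y**3/8 - 9*y**2/32 + 27*y/32 - 81*log(2*y + 3)/64 + C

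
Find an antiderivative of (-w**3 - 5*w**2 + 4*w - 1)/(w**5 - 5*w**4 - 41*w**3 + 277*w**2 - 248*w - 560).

-77*log(w - 5)/24 + 9651*log(w - 4)/3025 + log(w + 1)/100 + 23*log(w + 7)/2904 - 129/(55*w - 220) + C

Factor the denominator: (w - 5)*(w - 4)**2*(w + 1)*(w + 7).
Partial-fraction decomposition: 23/(2904*(w + 7)) + 1/(100*(w + 1)) + 9651/(3025*(w - 4)) + 129/(55*(w - 4)**2) - 77/(24*(w - 5)).
Integrate each term; A/(w−a) gives A·log|w−a|; A/(w−a)² gives −A/(w−a).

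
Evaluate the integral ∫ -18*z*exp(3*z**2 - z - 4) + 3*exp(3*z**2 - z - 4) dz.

Let u = 3*z**2 - z - 4, so du = (6*z - 1) dz.
Rewriting, the integral becomes -3·∫ e^u du = -3·e^u.
Substituting back, u = 3*z**2 - z - 4.

-3*exp(3*z**2 - z - 4) + C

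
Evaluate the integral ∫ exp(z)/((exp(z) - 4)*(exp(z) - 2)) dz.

Let u = e^z, du = e^z dz.
The integral becomes ∫ du/((u-2)(u-4)); decompose into partial fractions.

log(exp(z) - 4)/2 - log(exp(z) - 2)/2 + C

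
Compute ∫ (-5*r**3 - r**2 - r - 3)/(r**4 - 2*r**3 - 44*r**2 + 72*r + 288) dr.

-375*log(r - 6)/64 + 343*log(r - 4)/120 + 35*log(r + 2)/192 - 349*log(r + 6)/160 + C

Factor the denominator: (r - 6)*(r - 4)*(r + 2)*(r + 6).
Partial-fraction decomposition: -349/(160*(r + 6)) + 35/(192*(r + 2)) + 343/(120*(r - 4)) - 375/(64*(r - 6)).
Integrate each term: A/(r−a) contributes A·log|r−a|.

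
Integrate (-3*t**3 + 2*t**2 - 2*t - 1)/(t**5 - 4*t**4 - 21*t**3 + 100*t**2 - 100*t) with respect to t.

log(t)/100 - 56*log(t - 5)/75 + 47*log(t - 2)/84 + 31*log(t + 5)/175 - 1/(2*t - 4) + C

Factor the denominator: t*(t - 5)*(t - 2)**2*(t + 5).
Partial-fraction decomposition: 31/(175*(t + 5)) + 47/(84*(t - 2)) + 1/(2*(t - 2)**2) - 56/(75*(t - 5)) + 1/(100*t).
Integrate each term; A/(t−a) gives A·log|t−a|; A/(t−a)² gives −A/(t−a).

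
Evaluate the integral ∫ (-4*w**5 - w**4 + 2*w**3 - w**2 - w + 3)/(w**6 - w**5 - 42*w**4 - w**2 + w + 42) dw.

Factor the denominator: (w - 7)*(w - 1)*(w + 1)*(w + 6)*(w**2 + 1).
Partial-fraction decomposition: -(152*w - 61)/(1850*(w**2 + 1)) - 29349/(16835*(w + 6)) + 1/(40*(w + 1)) + 1/(84*(w - 1)) - 17249/(7800*(w - 7)).
Integrate each term; A/(w−a) gives A·log|w−a|; the (Bw+D)/(w²+p²) term gives a log and an atan.

-17249*log(w - 7)/7800 + log(w - 1)/84 + log(w + 1)/40 - 29349*log(w + 6)/16835 - 38*log(w**2 + 1)/925 + 61*atan(w)/1850 + C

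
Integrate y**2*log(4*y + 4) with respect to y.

y**3*log(4*y + 4)/3 - y**3/9 + y**2/6 - y/3 + log(y + 1)/3 + C

Use integration by parts with u = log(4*y + 4), dv = y**2 dy.
Then du = 4/(4*y + 4) dy and v = y**3/3.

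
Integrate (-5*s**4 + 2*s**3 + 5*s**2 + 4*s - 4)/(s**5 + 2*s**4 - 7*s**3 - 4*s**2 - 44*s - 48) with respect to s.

-149*log(s - 3)/182 + log(s + 1)/6 - 337*log(s + 4)/105 - 37*log(s**2 + 4)/65 + 58*atan(s/2)/65 + C

Factor the denominator: (s - 3)*(s + 1)*(s + 4)*(s**2 + 4).
Partial-fraction decomposition: -2*(37*s - 58)/(65*(s**2 + 4)) - 337/(105*(s + 4)) + 1/(6*(s + 1)) - 149/(182*(s - 3)).
Integrate each term; A/(s−a) gives A·log|s−a|; the (Bs+D)/(s²+p²) term gives a log and an atan.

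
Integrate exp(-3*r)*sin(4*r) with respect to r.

Let I denote the integral. Integrate by parts with u = sin(4*r), dv = exp(-3*r) dr, so v = -exp(-3*r)/3: I = -exp(-3*r)*sin(4*r)/3 + (4/3)·∫ exp(-3*r)*cos(4*r) dr.
Apply parts again with u = cos(4*r), dv = exp(-3*r) dr: ∫ exp(-3*r)*cos(4*r) dr = -exp(-3*r)*cos(4*r)/3 − (4/3)·I. Substituting back brings back I: I = -exp(-3*r)*sin(4*r)/3 - 4*exp(-3*r)*cos(4*r)/9 − (16/9)·I.
Solving for I: (1 + 16/9)·I equals the remaining terms, so I = (9/25)·(-exp(-3*r)*sin(4*r)/3 - 4*exp(-3*r)*cos(4*r)/9).

-3*exp(-3*r)*sin(4*r)/25 - 4*exp(-3*r)*cos(4*r)/25 + C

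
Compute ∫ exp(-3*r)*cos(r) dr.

Let I denote the integral. Integrate by parts with u = cos(r), dv = exp(-3*r) dr, so v = -exp(-3*r)/3: I = -exp(-3*r)*cos(r)/3 − (1/3)·∫ exp(-3*r)*sin(r) dr.
Apply parts again with u = sin(r), dv = exp(-3*r) dr: ∫ exp(-3*r)*sin(r) dr = -exp(-3*r)*sin(r)/3 + (1/3)·I. Substituting back brings back I: I = exp(-3*r)*sin(r)/9 - exp(-3*r)*cos(r)/3 − (1/9)·I.
Solving for I: (1 + 1/9)·I equals the remaining terms, so I = (9/10)·(exp(-3*r)*sin(r)/9 - exp(-3*r)*cos(r)/3).

exp(-3*r)*sin(r)/10 - 3*exp(-3*r)*cos(r)/10 + C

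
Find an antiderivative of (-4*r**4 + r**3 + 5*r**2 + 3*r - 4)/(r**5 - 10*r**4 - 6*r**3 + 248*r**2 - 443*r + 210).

-8999*log(r - 7)/432 + 434*log(r - 6)/25 + log(r - 1)/900 - 229*log(r + 5)/432 - 1/(180*r - 180) + C

Factor the denominator: (r - 7)*(r - 6)*(r - 1)**2*(r + 5).
Partial-fraction decomposition: -229/(432*(r + 5)) + 1/(900*(r - 1)) + 1/(180*(r - 1)**2) + 434/(25*(r - 6)) - 8999/(432*(r - 7)).
Integrate each term; A/(r−a) gives A·log|r−a|; A/(r−a)² gives −A/(r−a).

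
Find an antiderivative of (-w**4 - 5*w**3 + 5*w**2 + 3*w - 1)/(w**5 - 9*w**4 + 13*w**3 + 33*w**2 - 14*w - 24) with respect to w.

-2179*log(w - 6)/490 + 97*log(w - 4)/30 + log(w - 1)/60 + 193*log(w + 1)/980 + 1/(14*w + 14) + C

Factor the denominator: (w - 6)*(w - 4)*(w - 1)*(w + 1)**2.
Partial-fraction decomposition: 193/(980*(w + 1)) - 1/(14*(w + 1)**2) + 1/(60*(w - 1)) + 97/(30*(w - 4)) - 2179/(490*(w - 6)).
Integrate each term; A/(w−a) gives A·log|w−a|; A/(w−a)² gives −A/(w−a).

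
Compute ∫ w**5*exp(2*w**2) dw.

Let u = w², du = 2w dw; rewrite as (1/2)∫ u^2·exp(2u) du.
Now integrate by parts 2 times.

(2*w**4 - 2*w**2 + 1)*exp(2*w**2)/8 + C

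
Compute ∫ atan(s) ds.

Use integration by parts with u = arctan(s), dv = ds.
Then du = 1/(s**2 + 1) ds.

s*atan(s) - log(s**2 + 1)/2 + C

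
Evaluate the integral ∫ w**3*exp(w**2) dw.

Let u = w², du = 2w dw; rewrite as (1/2)∫ u^1·exp(1u) du.
Now integrate by parts 1 time.

(w**2 - 1)*exp(w**2)/2 + C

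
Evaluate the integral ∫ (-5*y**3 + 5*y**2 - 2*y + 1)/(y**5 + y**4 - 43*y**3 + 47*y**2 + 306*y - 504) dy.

Factor the denominator: (y - 4)*(y - 3)*(y - 2)*(y + 3)*(y + 7).
Partial-fraction decomposition: 395/(792*(y + 7)) - 187/(840*(y + 3)) - 23/(90*(y - 2)) + 19/(12*(y - 3)) - 247/(154*(y - 4)).
Integrate each term: A/(y−a) contributes A·log|y−a|.

-247*log(y - 4)/154 + 19*log(y - 3)/12 - 23*log(y - 2)/90 - 187*log(y + 3)/840 + 395*log(y + 7)/792 + C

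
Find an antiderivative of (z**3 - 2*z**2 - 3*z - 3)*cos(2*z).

z**3*sin(2*z)/2 - z**2*sin(2*z) + 3*z**2*cos(2*z)/4 - 9*z*sin(2*z)/4 - z*cos(2*z) - sin(2*z) - 9*cos(2*z)/8 + C

Use integration by parts with u = z**3 - 2*z**2 - 3*z - 3, dv = cos(2*z) dz, so v = sin(2*z)/2.
Apply parts 3 times (tabular method): alternate signs, differentiate u down to 0, integrate dv up.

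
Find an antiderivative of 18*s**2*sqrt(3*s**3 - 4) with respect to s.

4*(3*s**3 - 4)**(3/2)/3 + C

Let u = 3*s**3 - 4, so du = (9*s**2) ds.
Rewriting, the integral becomes 2·∫ √u du = 2·(2/3)u^(3/2).
Substituting back, u = 3*s**3 - 4.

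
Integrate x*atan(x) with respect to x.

x**2*atan(x)/2 - x/2 + atan(x)/2 + C

Use integration by parts with u = arctan(x), dv = x dx.
Then du = 1/(x**2 + 1) dx.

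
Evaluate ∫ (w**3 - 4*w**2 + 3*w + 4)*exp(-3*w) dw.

Use integration by parts with u = w**3 - 4*w**2 + 3*w + 4, dv = exp(-3*w) dw, so v = -exp(-3*w)/3.
Apply parts 3 times (tabular method): alternate signs, differentiate u down to 0, integrate dv up.

(-3*w**3 + 9*w**2 - 3*w - 13)*exp(-3*w)/9 + C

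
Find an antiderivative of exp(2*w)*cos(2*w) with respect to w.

Let I denote the integral. Integrate by parts with u = cos(2*w), dv = exp(2*w) dw, so v = exp(2*w)/2: I = exp(2*w)*cos(2*w)/2 + ∫ exp(2*w)*sin(2*w) dw.
Apply parts again with u = sin(2*w), dv = exp(2*w) dw: ∫ exp(2*w)*sin(2*w) dw = exp(2*w)*sin(2*w)/2 − I. Substituting back brings back I: I = exp(2*w)*sin(2*w)/2 + exp(2*w)*cos(2*w)/2 − I.
Solving for I: (1 + 1)·I equals the remaining terms, so I = (1/2)·(exp(2*w)*sin(2*w)/2 + exp(2*w)*cos(2*w)/2).

exp(2*w)*sin(2*w)/4 + exp(2*w)*cos(2*w)/4 + C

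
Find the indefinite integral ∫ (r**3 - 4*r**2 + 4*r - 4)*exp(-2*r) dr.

Use integration by parts with u = r**3 - 4*r**2 + 4*r - 4, dv = exp(-2*r) dr, so v = -exp(-2*r)/2.
Apply parts 3 times (tabular method): alternate signs, differentiate u down to 0, integrate dv up.

(-4*r**3 + 10*r**2 - 6*r + 13)*exp(-2*r)/8 + C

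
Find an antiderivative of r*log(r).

Use integration by parts with u = log(r), dv = r dr.
Then du = 1/r dr and v = r**2/2.

r**2*log(r)/2 - r**2/4 + C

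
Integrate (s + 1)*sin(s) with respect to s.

-s*cos(s) + sin(s) - cos(s) + C

Use integration by parts with u = s + 1, dv = sin(s) ds, so v = -cos(s).
Apply parts 1 times (tabular method): alternate signs, differentiate u down to 0, integrate dv up.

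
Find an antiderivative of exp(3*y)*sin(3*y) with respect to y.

Let I denote the integral. Integrate by parts with u = sin(3*y), dv = exp(3*y) dy, so v = exp(3*y)/3: I = exp(3*y)*sin(3*y)/3 − ∫ exp(3*y)*cos(3*y) dy.
Apply parts again with u = cos(3*y), dv = exp(3*y) dy: ∫ exp(3*y)*cos(3*y) dy = exp(3*y)*cos(3*y)/3 + I. Substituting back brings back I: I = exp(3*y)*sin(3*y)/3 - exp(3*y)*cos(3*y)/3 − I.
Solving for I: (1 + 1)·I equals the remaining terms, so I = (1/2)·(exp(3*y)*sin(3*y)/3 - exp(3*y)*cos(3*y)/3).

exp(3*y)*sin(3*y)/6 - exp(3*y)*cos(3*y)/6 + C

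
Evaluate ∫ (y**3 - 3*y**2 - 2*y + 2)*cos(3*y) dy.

y**3*sin(3*y)/3 - y**2*sin(3*y) + y**2*cos(3*y)/3 - 8*y*sin(3*y)/9 - 2*y*cos(3*y)/3 + 8*sin(3*y)/9 - 8*cos(3*y)/27 + C

Use integration by parts with u = y**3 - 3*y**2 - 2*y + 2, dv = cos(3*y) dy, so v = sin(3*y)/3.
Apply parts 3 times (tabular method): alternate signs, differentiate u down to 0, integrate dv up.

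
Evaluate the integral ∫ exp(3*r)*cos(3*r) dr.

Let I denote the integral. Integrate by parts with u = cos(3*r), dv = exp(3*r) dr, so v = exp(3*r)/3: I = exp(3*r)*cos(3*r)/3 + ∫ exp(3*r)*sin(3*r) dr.
Apply parts again with u = sin(3*r), dv = exp(3*r) dr: ∫ exp(3*r)*sin(3*r) dr = exp(3*r)*sin(3*r)/3 − I. Substituting back brings back I: I = exp(3*r)*sin(3*r)/3 + exp(3*r)*cos(3*r)/3 − I.
Solving for I: (1 + 1)·I equals the remaining terms, so I = (1/2)·(exp(3*r)*sin(3*r)/3 + exp(3*r)*cos(3*r)/3).

exp(3*r)*sin(3*r)/6 + exp(3*r)*cos(3*r)/6 + C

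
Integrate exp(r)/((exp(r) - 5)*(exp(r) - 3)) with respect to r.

Let u = e^r, du = e^r dr.
The integral becomes ∫ du/((u-3)(u-5)); decompose into partial fractions.

log(exp(r) - 5)/2 - log(exp(r) - 3)/2 + C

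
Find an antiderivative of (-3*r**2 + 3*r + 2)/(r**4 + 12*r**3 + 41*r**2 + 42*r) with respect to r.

log(r)/21 + 8*log(r + 2)/5 - 17*log(r + 3)/6 + 83*log(r + 7)/70 + C

Factor the denominator: r*(r + 2)*(r + 3)*(r + 7).
Partial-fraction decomposition: 83/(70*(r + 7)) - 17/(6*(r + 3)) + 8/(5*(r + 2)) + 1/(21*r).
Integrate each term: A/(r−a) contributes A·log|r−a|.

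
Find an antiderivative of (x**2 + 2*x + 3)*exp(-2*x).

(-2*x**2 - 6*x - 9)*exp(-2*x)/4 + C

Use integration by parts with u = x**2 + 2*x + 3, dv = exp(-2*x) dx, so v = -exp(-2*x)/2.
Apply parts 2 times (tabular method): alternate signs, differentiate u down to 0, integrate dv up.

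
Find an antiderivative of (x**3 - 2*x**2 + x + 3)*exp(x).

Use integration by parts with u = x**3 - 2*x**2 + x + 3, dv = exp(x) dx, so v = exp(x).
Apply parts 3 times (tabular method): alternate signs, differentiate u down to 0, integrate dv up.

(x**3 - 5*x**2 + 11*x - 8)*exp(x) + C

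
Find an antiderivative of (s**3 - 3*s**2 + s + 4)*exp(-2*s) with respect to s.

(-4*s**3 + 6*s**2 + 2*s - 15)*exp(-2*s)/8 + C

Use integration by parts with u = s**3 - 3*s**2 + s + 4, dv = exp(-2*s) ds, so v = -exp(-2*s)/2.
Apply parts 3 times (tabular method): alternate signs, differentiate u down to 0, integrate dv up.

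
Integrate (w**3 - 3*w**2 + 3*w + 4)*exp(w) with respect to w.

Use integration by parts with u = w**3 - 3*w**2 + 3*w + 4, dv = exp(w) dw, so v = exp(w).
Apply parts 3 times (tabular method): alternate signs, differentiate u down to 0, integrate dv up.

(w**3 - 6*w**2 + 15*w - 11)*exp(w) + C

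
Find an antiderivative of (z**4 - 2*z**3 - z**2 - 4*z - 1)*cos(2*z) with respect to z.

Use integration by parts with u = z**4 - 2*z**3 - z**2 - 4*z - 1, dv = cos(2*z) dz, so v = sin(2*z)/2.
Apply parts 4 times (tabular method): alternate signs, differentiate u down to 0, integrate dv up.

z**4*sin(2*z)/2 - z**3*sin(2*z) + z**3*cos(2*z) - 2*z**2*sin(2*z) - 3*z**2*cos(2*z)/2 - z*sin(2*z)/2 - 2*z*cos(2*z) + sin(2*z)/2 - cos(2*z)/4 + C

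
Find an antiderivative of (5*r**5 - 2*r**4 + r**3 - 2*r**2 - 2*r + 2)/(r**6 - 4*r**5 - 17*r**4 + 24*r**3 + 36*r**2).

-5*log(r)/54 + 18211*log(r - 6)/4536 - 21*log(r - 2)/40 - log(r + 1)/7 + 707*log(r + 3)/405 - 1/(18*r) + C

Factor the denominator: r**2*(r - 6)*(r - 2)*(r + 1)*(r + 3).
Partial-fraction decomposition: 707/(405*(r + 3)) - 1/(7*(r + 1)) - 21/(40*(r - 2)) + 18211/(4536*(r - 6)) - 5/(54*r) + 1/(18*r**2).
Integrate each term; A/(r−a) gives A·log|r−a|; A/(r−a)² gives −A/(r−a).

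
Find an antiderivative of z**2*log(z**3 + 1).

z**3*log(z**3 + 1)/3 - z**3/3 + log(z**3 + 1)/3 + C

Let u = z**3 + 1, so du = (3*z**2) dz.
The integral becomes (1/3)·∫ log(u) du; integrate by parts with u′=log(u), dv′=du.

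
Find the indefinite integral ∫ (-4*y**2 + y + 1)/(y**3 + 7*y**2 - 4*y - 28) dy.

-13*log(y - 2)/36 + 17*log(y + 2)/20 - 202*log(y + 7)/45 + C

Factor the denominator: (y - 2)*(y + 2)*(y + 7).
Partial-fraction decomposition: -202/(45*(y + 7)) + 17/(20*(y + 2)) - 13/(36*(y - 2)).
Integrate each term: A/(y−a) contributes A·log|y−a|.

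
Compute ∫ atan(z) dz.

z*atan(z) - log(z**2 + 1)/2 + C

Use integration by parts with u = arctan(z), dv = dz.
Then du = 1/(z**2 + 1) dz.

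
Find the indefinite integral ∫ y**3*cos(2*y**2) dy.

Let u = y², du = 2y dy; rewrite as (1/2)∫ u^1·cos(2u) du.
Now integrate by parts 1 time.

y**2*sin(2*y**2)/4 + cos(2*y**2)/8 + C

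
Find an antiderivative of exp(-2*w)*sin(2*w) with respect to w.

-exp(-2*w)*sin(2*w)/4 - exp(-2*w)*cos(2*w)/4 + C

Let I denote the integral. Integrate by parts with u = sin(2*w), dv = exp(-2*w) dw, so v = -exp(-2*w)/2: I = -exp(-2*w)*sin(2*w)/2 + ∫ exp(-2*w)*cos(2*w) dw.
Apply parts again with u = cos(2*w), dv = exp(-2*w) dw: ∫ exp(-2*w)*cos(2*w) dw = -exp(-2*w)*cos(2*w)/2 − I. Substituting back brings back I: I = -exp(-2*w)*sin(2*w)/2 - exp(-2*w)*cos(2*w)/2 − I.
Solving for I: (1 + 1)·I equals the remaining terms, so I = (1/2)·(-exp(-2*w)*sin(2*w)/2 - exp(-2*w)*cos(2*w)/2).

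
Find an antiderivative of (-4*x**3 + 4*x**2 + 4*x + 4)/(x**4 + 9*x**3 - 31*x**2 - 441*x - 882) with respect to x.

-22*log(x - 7)/35 - 17*log(x + 3)/15 + 76*log(x + 6)/3 - 193*log(x + 7)/7 + C

Factor the denominator: (x - 7)*(x + 3)*(x + 6)*(x + 7).
Partial-fraction decomposition: -193/(7*(x + 7)) + 76/(3*(x + 6)) - 17/(15*(x + 3)) - 22/(35*(x - 7)).
Integrate each term: A/(x−a) contributes A·log|x−a|.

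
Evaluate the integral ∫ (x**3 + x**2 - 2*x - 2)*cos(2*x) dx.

x**3*sin(2*x)/2 + x**2*sin(2*x)/2 + 3*x**2*cos(2*x)/4 - 7*x*sin(2*x)/4 + x*cos(2*x)/2 - 5*sin(2*x)/4 - 7*cos(2*x)/8 + C

Use integration by parts with u = x**3 + x**2 - 2*x - 2, dv = cos(2*x) dx, so v = sin(2*x)/2.
Apply parts 3 times (tabular method): alternate signs, differentiate u down to 0, integrate dv up.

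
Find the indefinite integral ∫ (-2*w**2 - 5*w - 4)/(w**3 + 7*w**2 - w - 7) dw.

-11*log(w - 1)/16 + log(w + 1)/12 - 67*log(w + 7)/48 + C

Factor the denominator: (w - 1)*(w + 1)*(w + 7).
Partial-fraction decomposition: -67/(48*(w + 7)) + 1/(12*(w + 1)) - 11/(16*(w - 1)).
Integrate each term: A/(w−a) contributes A·log|w−a|.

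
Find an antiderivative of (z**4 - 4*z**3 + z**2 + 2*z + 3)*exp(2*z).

(z**4 - 6*z**3 + 10*z**2 - 8*z + 7)*exp(2*z)/2 + C

Use integration by parts with u = z**4 - 4*z**3 + z**2 + 2*z + 3, dv = exp(2*z) dz, so v = exp(2*z)/2.
Apply parts 4 times (tabular method): alternate signs, differentiate u down to 0, integrate dv up.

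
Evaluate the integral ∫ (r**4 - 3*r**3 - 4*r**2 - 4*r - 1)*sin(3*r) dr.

-r**4*cos(3*r)/3 + 4*r**3*sin(3*r)/9 + r**3*cos(3*r) - r**2*sin(3*r) + 16*r**2*cos(3*r)/9 - 32*r*sin(3*r)/27 + 2*r*cos(3*r)/3 - 2*sin(3*r)/9 - 5*cos(3*r)/81 + C

Use integration by parts with u = r**4 - 3*r**3 - 4*r**2 - 4*r - 1, dv = sin(3*r) dr, so v = -cos(3*r)/3.
Apply parts 4 times (tabular method): alternate signs, differentiate u down to 0, integrate dv up.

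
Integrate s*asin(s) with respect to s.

Use integration by parts with u = arcsin(s), dv = s ds.
Then du = 1/sqrt(-s**2 + 1) ds.

s**2*asin(s)/2 + s*sqrt(-s**2 + 1)/4 - asin(s)/4 + C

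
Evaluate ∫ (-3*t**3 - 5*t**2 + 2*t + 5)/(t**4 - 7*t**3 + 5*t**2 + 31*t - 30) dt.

-485*log(t - 5)/56 + 23*log(t - 3)/4 - log(t - 1)/24 - log(t + 2)/21 + C

Factor the denominator: (t - 5)*(t - 3)*(t - 1)*(t + 2).
Partial-fraction decomposition: -1/(21*(t + 2)) - 1/(24*(t - 1)) + 23/(4*(t - 3)) - 485/(56*(t - 5)).
Integrate each term: A/(t−a) contributes A·log|t−a|.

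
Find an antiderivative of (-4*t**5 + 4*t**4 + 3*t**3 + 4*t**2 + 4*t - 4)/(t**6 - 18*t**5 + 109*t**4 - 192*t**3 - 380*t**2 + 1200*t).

-log(t)/300 - 6277*log(t - 6)/24 + 243977*log(t - 5)/1225 + 701*log(t - 4)/12 - 43*log(t + 2)/1176 - 9509/(35*t - 175) + C

Factor the denominator: t*(t - 6)*(t - 5)**2*(t - 4)*(t + 2).
Partial-fraction decomposition: -43/(1176*(t + 2)) + 701/(12*(t - 4)) + 243977/(1225*(t - 5)) + 9509/(35*(t - 5)**2) - 6277/(24*(t - 6)) - 1/(300*t).
Integrate each term; A/(t−a) gives A·log|t−a|; A/(t−a)² gives −A/(t−a).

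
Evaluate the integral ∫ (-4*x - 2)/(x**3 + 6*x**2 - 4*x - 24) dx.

Factor the denominator: (x - 2)*(x + 2)*(x + 6).
Partial-fraction decomposition: 11/(16*(x + 6)) - 3/(8*(x + 2)) - 5/(16*(x - 2)).
Integrate each term: A/(x−a) contributes A·log|x−a|.

-5*log(x - 2)/16 - 3*log(x + 2)/8 + 11*log(x + 6)/16 + C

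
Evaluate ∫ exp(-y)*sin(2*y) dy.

-exp(-y)*sin(2*y)/5 - 2*exp(-y)*cos(2*y)/5 + C

Let I denote the integral. Integrate by parts with u = sin(2*y), dv = exp(-y) dy, so v = -exp(-y): I = -exp(-y)*sin(2*y) + 2·∫ exp(-y)*cos(2*y) dy.
Apply parts again with u = cos(2*y), dv = exp(-y) dy: ∫ exp(-y)*cos(2*y) dy = -exp(-y)*cos(2*y) − 2·I. Substituting back brings back I: I = -exp(-y)*sin(2*y) - 2*exp(-y)*cos(2*y) − 4·I.
Solving for I: (1 + 4)·I equals the remaining terms, so I = (1/5)·(-exp(-y)*sin(2*y) - 2*exp(-y)*cos(2*y)).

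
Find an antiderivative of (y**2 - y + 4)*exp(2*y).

(y**2 - 2*y + 5)*exp(2*y)/2 + C

Use integration by parts with u = y**2 - y + 4, dv = exp(2*y) dy, so v = exp(2*y)/2.
Apply parts 2 times (tabular method): alternate signs, differentiate u down to 0, integrate dv up.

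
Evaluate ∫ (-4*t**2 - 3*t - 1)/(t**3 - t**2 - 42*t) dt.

log(t)/42 - 218*log(t - 7)/91 - 127*log(t + 6)/78 + C

Factor the denominator: t*(t - 7)*(t + 6).
Partial-fraction decomposition: -127/(78*(t + 6)) - 218/(91*(t - 7)) + 1/(42*t).
Integrate each term: A/(t−a) contributes A·log|t−a|.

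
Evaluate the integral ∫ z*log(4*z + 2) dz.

z**2*log(4*z + 2)/2 - z**2/4 + z/4 - log(2*z + 1)/8 + C

Use integration by parts with u = log(4*z + 2), dv = z dz.
Then du = 4/(4*z + 2) dz and v = z**2/2.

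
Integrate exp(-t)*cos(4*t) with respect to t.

4*exp(-t)*sin(4*t)/17 - exp(-t)*cos(4*t)/17 + C

Let I denote the integral. Integrate by parts with u = cos(4*t), dv = exp(-t) dt, so v = -exp(-t): I = -exp(-t)*cos(4*t) − 4·∫ exp(-t)*sin(4*t) dt.
Apply parts again with u = sin(4*t), dv = exp(-t) dt: ∫ exp(-t)*sin(4*t) dt = -exp(-t)*sin(4*t) + 4·I. Substituting back brings back I: I = 4*exp(-t)*sin(4*t) - exp(-t)*cos(4*t) − 16·I.
Solving for I: (1 + 16)·I equals the remaining terms, so I = (1/17)·(4*exp(-t)*sin(4*t) - exp(-t)*cos(4*t)).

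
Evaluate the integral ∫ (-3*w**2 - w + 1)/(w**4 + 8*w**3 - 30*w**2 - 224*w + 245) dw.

Factor the denominator: (w - 5)*(w - 1)*(w + 7)**2.
Partial-fraction decomposition: 289/(2304*(w + 7)) - 139/(96*(w + 7)**2) + 3/(256*(w - 1)) - 79/(576*(w - 5)).
Integrate each term; A/(w−a) gives A·log|w−a|; A/(w−a)² gives −A/(w−a).

-79*log(w - 5)/576 + 3*log(w - 1)/256 + 289*log(w + 7)/2304 + 139/(96*w + 672) + C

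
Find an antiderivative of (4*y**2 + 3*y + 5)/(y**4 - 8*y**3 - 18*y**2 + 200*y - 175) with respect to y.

37*log(y - 7)/24 - 3*log(y - 5)/2 + log(y - 1)/12 - log(y + 5)/8 + C

Factor the denominator: (y - 7)*(y - 5)*(y - 1)*(y + 5).
Partial-fraction decomposition: -1/(8*(y + 5)) + 1/(12*(y - 1)) - 3/(2*(y - 5)) + 37/(24*(y - 7)).
Integrate each term: A/(y−a) contributes A·log|y−a|.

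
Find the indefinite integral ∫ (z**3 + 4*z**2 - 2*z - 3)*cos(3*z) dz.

z**3*sin(3*z)/3 + 4*z**2*sin(3*z)/3 + z**2*cos(3*z)/3 - 8*z*sin(3*z)/9 + 8*z*cos(3*z)/9 - 35*sin(3*z)/27 - 8*cos(3*z)/27 + C

Use integration by parts with u = z**3 + 4*z**2 - 2*z - 3, dv = cos(3*z) dz, so v = sin(3*z)/3.
Apply parts 3 times (tabular method): alternate signs, differentiate u down to 0, integrate dv up.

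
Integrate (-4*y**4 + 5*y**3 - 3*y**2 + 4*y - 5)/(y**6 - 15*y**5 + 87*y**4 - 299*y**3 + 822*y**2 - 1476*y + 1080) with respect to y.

-4193*log(y - 6)/720 + 215*log(y - 5)/34 - 1475*log(y - 2)/2704 + 11783*log(y**2 + 9)/517140 + 54001*atan(y/3)/258570 + 11/(52*y - 104) + C

Factor the denominator: (y - 6)*(y - 5)*(y - 2)**2*(y**2 + 9).
Partial-fraction decomposition: (11783*y + 162003)/(258570*(y**2 + 9)) - 1475/(2704*(y - 2)) - 11/(52*(y - 2)**2) + 215/(34*(y - 5)) - 4193/(720*(y - 6)).
Integrate each term; A/(y−a) gives A·log|y−a|; the (By+D)/(y²+p²) term gives a log and an atan.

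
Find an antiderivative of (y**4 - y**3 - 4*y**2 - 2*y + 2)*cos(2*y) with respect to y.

y**4*sin(2*y)/2 - y**3*sin(2*y)/2 + y**3*cos(2*y) - 7*y**2*sin(2*y)/2 - 3*y**2*cos(2*y)/4 - y*sin(2*y)/4 - 7*y*cos(2*y)/2 + 11*sin(2*y)/4 - cos(2*y)/8 + C

Use integration by parts with u = y**4 - y**3 - 4*y**2 - 2*y + 2, dv = cos(2*y) dy, so v = sin(2*y)/2.
Apply parts 4 times (tabular method): alternate signs, differentiate u down to 0, integrate dv up.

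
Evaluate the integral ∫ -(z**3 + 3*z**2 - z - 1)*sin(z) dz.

Use integration by parts with u = z**3 + 3*z**2 - z - 1, dv = -sin(z) dz, so v = cos(z).
Apply parts 3 times (tabular method): alternate signs, differentiate u down to 0, integrate dv up.

z**3*cos(z) - 3*z**2*sin(z) + 3*z**2*cos(z) - 6*z*sin(z) - 7*z*cos(z) + 7*sin(z) - 7*cos(z) + C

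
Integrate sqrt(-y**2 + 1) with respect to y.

y*sqrt(-y**2 + 1)/2 + asin(y)/2 + C

Substitute y = sin(θ), so dy = cos(θ) dθ and the radical becomes sqrt(-y**2 + 1) = cos(θ) by the Pythagorean identity.
Integrate the resulting trig expression in θ, then back-substitute θ = asin(y), sin(θ) = y, cos(θ) = sqrt(-y**2 + 1) (absorbing any constant into C).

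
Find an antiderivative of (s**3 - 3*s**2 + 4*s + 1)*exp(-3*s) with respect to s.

(-9*s**3 + 18*s**2 - 24*s - 17)*exp(-3*s)/27 + C

Use integration by parts with u = s**3 - 3*s**2 + 4*s + 1, dv = exp(-3*s) ds, so v = -exp(-3*s)/3.
Apply parts 3 times (tabular method): alternate signs, differentiate u down to 0, integrate dv up.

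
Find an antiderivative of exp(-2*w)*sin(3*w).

Let I denote the integral. Integrate by parts with u = sin(3*w), dv = exp(-2*w) dw, so v = -exp(-2*w)/2: I = -exp(-2*w)*sin(3*w)/2 + (3/2)·∫ exp(-2*w)*cos(3*w) dw.
Apply parts again with u = cos(3*w), dv = exp(-2*w) dw: ∫ exp(-2*w)*cos(3*w) dw = -exp(-2*w)*cos(3*w)/2 − (3/2)·I. Substituting back brings back I: I = -exp(-2*w)*sin(3*w)/2 - 3*exp(-2*w)*cos(3*w)/4 − (9/4)·I.
Solving for I: (1 + 9/4)·I equals the remaining terms, so I = (4/13)·(-exp(-2*w)*sin(3*w)/2 - 3*exp(-2*w)*cos(3*w)/4).

-2*exp(-2*w)*sin(3*w)/13 - 3*exp(-2*w)*cos(3*w)/13 + C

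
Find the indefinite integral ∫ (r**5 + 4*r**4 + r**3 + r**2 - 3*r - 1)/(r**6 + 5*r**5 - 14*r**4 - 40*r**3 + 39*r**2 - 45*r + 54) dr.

593*log(r - 3)/1080 - 3*log(r - 1)/112 + 71*log(r + 3)/720 + 2755*log(r + 6)/6993 - 11*log(r**2 + 1)/1480 + 29*atan(r)/740 + C

Factor the denominator: (r - 3)*(r - 1)*(r + 3)*(r + 6)*(r**2 + 1).
Partial-fraction decomposition: -(11*r - 29)/(740*(r**2 + 1)) + 2755/(6993*(r + 6)) + 71/(720*(r + 3)) - 3/(112*(r - 1)) + 593/(1080*(r - 3)).
Integrate each term; A/(r−a) gives A·log|r−a|; the (Br+D)/(r²+p²) term gives a log and an atan.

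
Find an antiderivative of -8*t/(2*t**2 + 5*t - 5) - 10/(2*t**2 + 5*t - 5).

-2*log(2*t**2 + 5*t - 5) + C

Let u = 2*t**2 + 5*t - 5, so du = (4*t + 5) dt.
Rewriting, the integral becomes -2·∫ 1/u du = -2·log(u).
Substituting back, u = 2*t**2 + 5*t - 5.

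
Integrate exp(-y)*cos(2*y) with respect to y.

Let I denote the integral. Integrate by parts with u = cos(2*y), dv = exp(-y) dy, so v = -exp(-y): I = -exp(-y)*cos(2*y) − 2·∫ exp(-y)*sin(2*y) dy.
Apply parts again with u = sin(2*y), dv = exp(-y) dy: ∫ exp(-y)*sin(2*y) dy = -exp(-y)*sin(2*y) + 2·I. Substituting back brings back I: I = 2*exp(-y)*sin(2*y) - exp(-y)*cos(2*y) − 4·I.
Solving for I: (1 + 4)·I equals the remaining terms, so I = (1/5)·(2*exp(-y)*sin(2*y) - exp(-y)*cos(2*y)).

2*exp(-y)*sin(2*y)/5 - exp(-y)*cos(2*y)/5 + C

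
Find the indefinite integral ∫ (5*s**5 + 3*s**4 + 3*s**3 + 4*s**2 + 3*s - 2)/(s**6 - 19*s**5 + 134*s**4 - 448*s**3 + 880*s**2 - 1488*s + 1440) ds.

-160879*log(s - 6)/800 + 5996*log(s - 5)/29 - 21*log(s - 2)/32 - 21*log(s**2 + 4)/11600 - 1381*atan(s/2)/11600 - 5447/(20*s - 120) + C

Factor the denominator: (s - 6)**2*(s - 5)*(s - 2)*(s**2 + 4).
Partial-fraction decomposition: -(21*s + 1381)/(5800*(s**2 + 4)) - 21/(32*(s - 2)) + 5996/(29*(s - 5)) - 160879/(800*(s - 6)) + 5447/(20*(s - 6)**2).
Integrate each term; A/(s−a) gives A·log|s−a|; the (Bs+D)/(s²+p²) term gives a log and an atan.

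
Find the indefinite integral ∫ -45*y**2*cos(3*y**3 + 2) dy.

-5*sin(3*y**3 + 2) + C

Let u = 3*y**3 + 2, so du = (9*y**2) dy.
Rewriting, the integral becomes -5·∫ cos(u) du = -5·sin(u).
Substituting back, u = 3*y**3 + 2.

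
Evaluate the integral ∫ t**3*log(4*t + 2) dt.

t**4*log(4*t + 2)/4 - t**4/16 + t**3/24 - t**2/32 + t/32 - log(2*t + 1)/64 + C

Use integration by parts with u = log(4*t + 2), dv = t**3 dt.
Then du = 4/(4*t + 2) dt and v = t**4/4.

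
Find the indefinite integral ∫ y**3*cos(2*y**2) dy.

Let u = y², du = 2y dy; rewrite as (1/2)∫ u^1·cos(2u) du.
Now integrate by parts 1 time.

y**2*sin(2*y**2)/4 + cos(2*y**2)/8 + C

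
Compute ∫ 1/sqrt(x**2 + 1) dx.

Substitute x = tan(θ), so dx = sec(θ)^2 dθ and the radical becomes sqrt(x**2 + 1) = sec(θ) by the Pythagorean identity.
Integrate the resulting trig expression in θ, then back-substitute tan(θ) = x, sec(θ) = sqrt(x**2 + 1) (absorbing any constant into C).

log(x + sqrt(x**2 + 1)) + C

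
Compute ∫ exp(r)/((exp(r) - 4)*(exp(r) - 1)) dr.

Let u = e^r, du = e^r dr.
The integral becomes ∫ du/((u-4)(u-1)); decompose into partial fractions.

log(exp(r) - 4)/3 - log(exp(r) - 1)/3 + C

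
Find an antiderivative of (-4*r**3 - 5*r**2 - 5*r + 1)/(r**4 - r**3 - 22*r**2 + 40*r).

Factor the denominator: r*(r - 4)*(r - 2)*(r + 5).
Partial-fraction decomposition: -401/(315*(r + 5)) + 61/(28*(r - 2)) - 355/(72*(r - 4)) + 1/(40*r).
Integrate each term: A/(r−a) contributes A·log|r−a|.

log(r)/40 - 355*log(r - 4)/72 + 61*log(r - 2)/28 - 401*log(r + 5)/315 + C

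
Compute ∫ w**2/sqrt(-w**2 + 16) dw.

-w*sqrt(-w**2 + 16)/2 + 8*asin(w/4) + C

Substitute w = 4·sin(θ), so dw = 4·cos(θ) dθ and the radical becomes sqrt(-w**2 + 16) = 4·cos(θ) by the Pythagorean identity.
Integrate the resulting trig expression in θ, then back-substitute θ = asin(w/4), sin(θ) = w/4, cos(θ) = sqrt(-w**2 + 16)/4 (absorbing any constant into C).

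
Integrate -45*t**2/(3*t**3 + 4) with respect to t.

-5*log(3*t**3 + 4) + C

Let u = 3*t**3 + 4, so du = (9*t**2) dt.
Rewriting, the integral becomes -5·∫ 1/u du = -5·log(u).
Substituting back, u = 3*t**3 + 4.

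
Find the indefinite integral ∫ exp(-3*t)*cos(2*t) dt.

Let I denote the integral. Integrate by parts with u = cos(2*t), dv = exp(-3*t) dt, so v = -exp(-3*t)/3: I = -exp(-3*t)*cos(2*t)/3 − (2/3)·∫ exp(-3*t)*sin(2*t) dt.
Apply parts again with u = sin(2*t), dv = exp(-3*t) dt: ∫ exp(-3*t)*sin(2*t) dt = -exp(-3*t)*sin(2*t)/3 + (2/3)·I. Substituting back brings back I: I = 2*exp(-3*t)*sin(2*t)/9 - exp(-3*t)*cos(2*t)/3 − (4/9)·I.
Solving for I: (1 + 4/9)·I equals the remaining terms, so I = (9/13)·(2*exp(-3*t)*sin(2*t)/9 - exp(-3*t)*cos(2*t)/3).

2*exp(-3*t)*sin(2*t)/13 - 3*exp(-3*t)*cos(2*t)/13 + C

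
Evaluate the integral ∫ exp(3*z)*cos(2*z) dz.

Let I denote the integral. Integrate by parts with u = cos(2*z), dv = exp(3*z) dz, so v = exp(3*z)/3: I = exp(3*z)*cos(2*z)/3 + (2/3)·∫ exp(3*z)*sin(2*z) dz.
Apply parts again with u = sin(2*z), dv = exp(3*z) dz: ∫ exp(3*z)*sin(2*z) dz = exp(3*z)*sin(2*z)/3 − (2/3)·I. Substituting back brings back I: I = 2*exp(3*z)*sin(2*z)/9 + exp(3*z)*cos(2*z)/3 − (4/9)·I.
Solving for I: (1 + 4/9)·I equals the remaining terms, so I = (9/13)·(2*exp(3*z)*sin(2*z)/9 + exp(3*z)*cos(2*z)/3).

2*exp(3*z)*sin(2*z)/13 + 3*exp(3*z)*cos(2*z)/13 + C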